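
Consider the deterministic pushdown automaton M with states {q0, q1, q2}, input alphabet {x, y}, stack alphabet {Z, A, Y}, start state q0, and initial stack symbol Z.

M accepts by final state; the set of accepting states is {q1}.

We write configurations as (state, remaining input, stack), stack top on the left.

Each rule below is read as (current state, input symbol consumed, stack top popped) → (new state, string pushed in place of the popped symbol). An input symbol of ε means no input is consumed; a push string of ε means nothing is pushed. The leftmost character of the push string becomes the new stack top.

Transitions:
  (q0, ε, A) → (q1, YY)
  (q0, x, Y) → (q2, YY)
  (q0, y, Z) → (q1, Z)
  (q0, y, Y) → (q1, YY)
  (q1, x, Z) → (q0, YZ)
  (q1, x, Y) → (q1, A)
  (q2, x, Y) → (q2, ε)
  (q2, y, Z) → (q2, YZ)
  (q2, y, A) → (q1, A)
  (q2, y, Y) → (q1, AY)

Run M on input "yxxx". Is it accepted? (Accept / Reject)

Reject

(q0, yxxx, Z)
  read y, top Z: go to q1, push Z → (q1, xxx, Z)
  read x, top Z: go to q0, push YZ → (q0, xx, YZ)
  read x, top Y: go to q2, push YY → (q2, x, YYZ)
  read x, top Y: go to q2, push ε → (q2, ε, YZ)
All input consumed; state q2 ∉ F and no further ε-move applies.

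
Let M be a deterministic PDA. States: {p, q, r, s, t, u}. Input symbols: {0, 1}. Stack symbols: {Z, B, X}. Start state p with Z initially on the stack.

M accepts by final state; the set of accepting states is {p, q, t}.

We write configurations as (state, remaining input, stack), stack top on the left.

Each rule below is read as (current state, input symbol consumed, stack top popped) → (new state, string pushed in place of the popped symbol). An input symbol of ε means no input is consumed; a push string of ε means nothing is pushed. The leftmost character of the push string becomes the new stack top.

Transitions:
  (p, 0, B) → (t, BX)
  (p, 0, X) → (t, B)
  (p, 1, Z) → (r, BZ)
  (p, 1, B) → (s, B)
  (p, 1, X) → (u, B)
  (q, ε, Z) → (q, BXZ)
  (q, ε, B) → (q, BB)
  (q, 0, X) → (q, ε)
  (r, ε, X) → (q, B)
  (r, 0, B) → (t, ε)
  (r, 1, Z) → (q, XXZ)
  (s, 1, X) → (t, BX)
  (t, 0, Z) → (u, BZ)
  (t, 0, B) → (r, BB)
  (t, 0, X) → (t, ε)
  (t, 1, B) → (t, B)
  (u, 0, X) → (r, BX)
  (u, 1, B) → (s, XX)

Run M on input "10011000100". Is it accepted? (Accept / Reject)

Reject

(p, 10011000100, Z)
  read 1, top Z: go to r, push BZ → (r, 0011000100, BZ)
  read 0, top B: go to t, push ε → (t, 011000100, Z)
  read 0, top Z: go to u, push BZ → (u, 11000100, BZ)
  read 1, top B: go to s, push XX → (s, 1000100, XXZ)
  read 1, top X: go to t, push BX → (t, 000100, BXXZ)
  read 0, top B: go to r, push BB → (r, 00100, BBXXZ)
  read 0, top B: go to t, push ε → (t, 0100, BXXZ)
  read 0, top B: go to r, push BB → (r, 100, BBXXZ)
No transition applies at (r, 100, BBXXZ); input not fully consumed.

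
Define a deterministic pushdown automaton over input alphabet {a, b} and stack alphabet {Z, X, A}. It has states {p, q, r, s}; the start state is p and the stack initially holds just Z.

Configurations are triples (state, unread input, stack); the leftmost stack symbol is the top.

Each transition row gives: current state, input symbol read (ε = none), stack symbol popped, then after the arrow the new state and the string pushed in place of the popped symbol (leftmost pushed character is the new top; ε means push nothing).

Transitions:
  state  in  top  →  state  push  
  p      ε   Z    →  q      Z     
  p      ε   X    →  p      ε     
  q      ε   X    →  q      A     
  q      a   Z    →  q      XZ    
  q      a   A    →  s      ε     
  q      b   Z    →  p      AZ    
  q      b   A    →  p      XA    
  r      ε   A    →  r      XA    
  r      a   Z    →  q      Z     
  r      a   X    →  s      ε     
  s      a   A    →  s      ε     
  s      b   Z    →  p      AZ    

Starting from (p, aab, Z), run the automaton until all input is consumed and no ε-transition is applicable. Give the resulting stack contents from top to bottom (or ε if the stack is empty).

AZ

(p, aab, Z)
  ε-move, top Z: go to q, push Z → (q, aab, Z)
  read a, top Z: go to q, push XZ → (q, ab, XZ)
  ε-move, top X: go to q, push A → (q, ab, AZ)
  read a, top A: go to s, push ε → (s, b, Z)
  read b, top Z: go to p, push AZ → (p, ε, AZ)
All input consumed in state p with stack AZ.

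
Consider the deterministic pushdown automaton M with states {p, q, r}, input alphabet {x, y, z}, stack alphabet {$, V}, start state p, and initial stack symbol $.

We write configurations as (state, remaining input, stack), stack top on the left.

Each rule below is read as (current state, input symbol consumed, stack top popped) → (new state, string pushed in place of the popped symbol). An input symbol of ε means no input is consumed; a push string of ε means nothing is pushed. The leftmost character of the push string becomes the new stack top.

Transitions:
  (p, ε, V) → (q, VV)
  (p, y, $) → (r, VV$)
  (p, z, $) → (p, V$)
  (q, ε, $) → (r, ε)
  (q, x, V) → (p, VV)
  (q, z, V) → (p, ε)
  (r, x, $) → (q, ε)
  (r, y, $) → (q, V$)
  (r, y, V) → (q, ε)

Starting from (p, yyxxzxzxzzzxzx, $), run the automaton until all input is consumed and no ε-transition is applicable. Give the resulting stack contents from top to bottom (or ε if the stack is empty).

(p, yyxxzxzxzzzxzx, $)
  read y, top $: go to r, push VV$ → (r, yxxzxzxzzzxzx, VV$)
  read y, top V: go to q, push ε → (q, xxzxzxzzzxzx, V$)
  read x, top V: go to p, push VV → (p, xzxzxzzzxzx, VV$)
  ε-move, top V: go to q, push VV → (q, xzxzxzzzxzx, VVV$)
  read x, top V: go to p, push VV → (p, zxzxzzzxzx, VVVV$)
  ε-move, top V: go to q, push VV → (q, zxzxzzzxzx, VVVVV$)
  read z, top V: go to p, push ε → (p, xzxzzzxzx, VVVV$)
  ε-move, top V: go to q, push VV → (q, xzxzzzxzx, VVVVV$)
  read x, top V: go to p, push VV → (p, zxzzzxzx, VVVVVV$)
  ε-move, top V: go to q, push VV → (q, zxzzzxzx, VVVVVVV$)
  read z, top V: go to p, push ε → (p, xzzzxzx, VVVVVV$)
  ε-move, top V: go to q, push VV → (q, xzzzxzx, VVVVVVV$)
  read x, top V: go to p, push VV → (p, zzzxzx, VVVVVVVV$)
  ε-move, top V: go to q, push VV → (q, zzzxzx, VVVVVVVVV$)
  read z, top V: go to p, push ε → (p, zzxzx, VVVVVVVV$)
  ε-move, top V: go to q, push VV → (q, zzxzx, VVVVVVVVV$)
  read z, top V: go to p, push ε → (p, zxzx, VVVVVVVV$)
  ε-move, top V: go to q, push VV → (q, zxzx, VVVVVVVVV$)
  read z, top V: go to p, push ε → (p, xzx, VVVVVVVV$)
  ε-move, top V: go to q, push VV → (q, xzx, VVVVVVVVV$)
  read x, top V: go to p, push VV → (p, zx, VVVVVVVVVV$)
  ε-move, top V: go to q, push VV → (q, zx, VVVVVVVVVVV$)
  read z, top V: go to p, push ε → (p, x, VVVVVVVVVV$)
  ε-move, top V: go to q, push VV → (q, x, VVVVVVVVVVV$)
  read x, top V: go to p, push VV → (p, ε, VVVVVVVVVVVV$)
  ε-move, top V: go to q, push VV → (q, ε, VVVVVVVVVVVVV$)
All input consumed in state q with stack VVVVVVVVVVVVV$.

VVVVVVVVVVVVV$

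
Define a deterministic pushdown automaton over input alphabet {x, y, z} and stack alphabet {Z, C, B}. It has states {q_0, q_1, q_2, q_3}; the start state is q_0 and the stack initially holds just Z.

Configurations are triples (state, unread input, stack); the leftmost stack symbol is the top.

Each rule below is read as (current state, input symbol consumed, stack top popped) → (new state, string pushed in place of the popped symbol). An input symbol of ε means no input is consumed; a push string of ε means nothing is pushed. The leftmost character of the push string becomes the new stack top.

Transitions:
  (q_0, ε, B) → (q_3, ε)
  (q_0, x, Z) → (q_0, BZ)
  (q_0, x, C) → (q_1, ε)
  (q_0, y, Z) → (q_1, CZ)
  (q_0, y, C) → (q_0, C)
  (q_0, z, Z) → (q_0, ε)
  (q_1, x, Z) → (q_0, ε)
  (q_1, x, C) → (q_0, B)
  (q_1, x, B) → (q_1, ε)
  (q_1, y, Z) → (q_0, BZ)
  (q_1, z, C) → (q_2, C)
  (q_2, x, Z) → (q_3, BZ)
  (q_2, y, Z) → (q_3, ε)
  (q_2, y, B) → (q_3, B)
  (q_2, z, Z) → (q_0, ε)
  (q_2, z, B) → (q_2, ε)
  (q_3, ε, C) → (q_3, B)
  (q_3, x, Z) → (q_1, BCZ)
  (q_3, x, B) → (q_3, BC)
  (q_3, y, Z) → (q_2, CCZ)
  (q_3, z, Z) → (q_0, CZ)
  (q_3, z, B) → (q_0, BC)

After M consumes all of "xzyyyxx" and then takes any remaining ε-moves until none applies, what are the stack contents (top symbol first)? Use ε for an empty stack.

ε

(q_0, xzyyyxx, Z)
  read x, top Z: go to q_0, push BZ → (q_0, zyyyxx, BZ)
  ε-move, top B: go to q_3, push ε → (q_3, zyyyxx, Z)
  read z, top Z: go to q_0, push CZ → (q_0, yyyxx, CZ)
  read y, top C: go to q_0, push C → (q_0, yyxx, CZ)
  read y, top C: go to q_0, push C → (q_0, yxx, CZ)
  read y, top C: go to q_0, push C → (q_0, xx, CZ)
  read x, top C: go to q_1, push ε → (q_1, x, Z)
  read x, top Z: go to q_0, push ε → (q_0, ε, ε)
All input consumed in state q_0 with stack ε.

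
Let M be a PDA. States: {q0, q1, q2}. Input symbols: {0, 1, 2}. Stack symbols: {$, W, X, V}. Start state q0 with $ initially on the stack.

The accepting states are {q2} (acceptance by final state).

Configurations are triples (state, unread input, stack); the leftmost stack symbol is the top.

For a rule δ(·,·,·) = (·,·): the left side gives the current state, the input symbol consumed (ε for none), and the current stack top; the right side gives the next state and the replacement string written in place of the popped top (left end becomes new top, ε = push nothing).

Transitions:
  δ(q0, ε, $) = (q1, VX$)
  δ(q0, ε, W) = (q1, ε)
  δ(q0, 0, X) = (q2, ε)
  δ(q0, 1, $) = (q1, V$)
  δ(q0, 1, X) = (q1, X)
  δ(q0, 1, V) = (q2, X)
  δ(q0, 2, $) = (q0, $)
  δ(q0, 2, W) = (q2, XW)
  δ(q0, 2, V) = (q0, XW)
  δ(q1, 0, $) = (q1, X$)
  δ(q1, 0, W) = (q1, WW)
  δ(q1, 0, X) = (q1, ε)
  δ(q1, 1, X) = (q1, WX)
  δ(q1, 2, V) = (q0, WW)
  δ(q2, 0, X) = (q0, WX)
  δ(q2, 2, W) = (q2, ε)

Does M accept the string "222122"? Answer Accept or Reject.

One accepting computation: (q0, 222122, $) ⊢ (q0, 22122, $) ⊢ (q0, 2122, $) ⊢ (q0, 122, $) ⊢ (q1, 22, V$) ⊢ (q0, 2, WW$) ⊢ (q2, ε, XWW$)
All input consumed and state q2 ∈ F.

Accept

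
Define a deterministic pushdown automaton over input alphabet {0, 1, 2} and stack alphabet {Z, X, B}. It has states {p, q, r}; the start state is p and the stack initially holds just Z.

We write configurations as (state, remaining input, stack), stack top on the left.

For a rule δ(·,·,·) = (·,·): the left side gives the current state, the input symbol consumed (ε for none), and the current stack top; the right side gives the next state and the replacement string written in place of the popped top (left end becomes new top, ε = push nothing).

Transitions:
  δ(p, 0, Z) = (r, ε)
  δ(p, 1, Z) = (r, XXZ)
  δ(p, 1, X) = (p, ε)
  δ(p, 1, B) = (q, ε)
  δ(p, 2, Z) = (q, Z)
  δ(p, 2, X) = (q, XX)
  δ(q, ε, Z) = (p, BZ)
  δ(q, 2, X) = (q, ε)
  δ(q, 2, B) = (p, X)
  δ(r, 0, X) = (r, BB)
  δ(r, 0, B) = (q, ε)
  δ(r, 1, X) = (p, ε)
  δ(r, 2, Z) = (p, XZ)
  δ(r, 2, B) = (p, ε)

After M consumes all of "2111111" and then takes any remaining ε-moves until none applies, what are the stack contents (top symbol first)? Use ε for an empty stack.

(p, 2111111, Z)
  read 2, top Z: go to q, push Z → (q, 111111, Z)
  ε-move, top Z: go to p, push BZ → (p, 111111, BZ)
  read 1, top B: go to q, push ε → (q, 11111, Z)
  ε-move, top Z: go to p, push BZ → (p, 11111, BZ)
  read 1, top B: go to q, push ε → (q, 1111, Z)
  ε-move, top Z: go to p, push BZ → (p, 1111, BZ)
  read 1, top B: go to q, push ε → (q, 111, Z)
  ε-move, top Z: go to p, push BZ → (p, 111, BZ)
  read 1, top B: go to q, push ε → (q, 11, Z)
  ε-move, top Z: go to p, push BZ → (p, 11, BZ)
  read 1, top B: go to q, push ε → (q, 1, Z)
  ε-move, top Z: go to p, push BZ → (p, 1, BZ)
  read 1, top B: go to q, push ε → (q, ε, Z)
  ε-move, top Z: go to p, push BZ → (p, ε, BZ)
All input consumed in state p with stack BZ.

BZ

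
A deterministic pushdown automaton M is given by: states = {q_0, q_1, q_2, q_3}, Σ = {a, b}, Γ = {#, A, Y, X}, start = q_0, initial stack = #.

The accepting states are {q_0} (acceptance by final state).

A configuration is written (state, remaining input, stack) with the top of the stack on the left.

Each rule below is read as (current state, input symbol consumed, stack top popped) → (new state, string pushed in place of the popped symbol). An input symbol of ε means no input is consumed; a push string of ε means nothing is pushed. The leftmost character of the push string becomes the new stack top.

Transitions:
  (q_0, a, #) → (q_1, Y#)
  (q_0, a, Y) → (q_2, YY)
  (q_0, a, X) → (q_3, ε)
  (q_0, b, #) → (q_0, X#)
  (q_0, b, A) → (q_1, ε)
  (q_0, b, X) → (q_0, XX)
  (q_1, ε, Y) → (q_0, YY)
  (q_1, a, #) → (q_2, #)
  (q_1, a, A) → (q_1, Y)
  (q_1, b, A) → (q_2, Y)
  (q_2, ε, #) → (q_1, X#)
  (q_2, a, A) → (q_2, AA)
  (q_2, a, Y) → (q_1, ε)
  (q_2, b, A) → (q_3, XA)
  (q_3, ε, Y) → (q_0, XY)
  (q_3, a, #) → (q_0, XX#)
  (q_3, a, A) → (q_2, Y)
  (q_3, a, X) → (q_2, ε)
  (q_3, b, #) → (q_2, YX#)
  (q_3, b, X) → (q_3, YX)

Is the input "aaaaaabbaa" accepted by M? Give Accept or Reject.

Reject

(q_0, aaaaaabbaa, #) ⊢ (q_1, aaaaabbaa, Y#) ⊢ (q_0, aaaaabbaa, YY#) ⊢ (q_2, aaaabbaa, YYY#) ⊢ (q_1, aaabbaa, YY#) ⊢ (q_0, aaabbaa, YYY#) ⊢ (q_2, aabbaa, YYYY#) ⊢ (q_1, abbaa, YYY#) ⊢ (q_0, abbaa, YYYY#) ⊢ (q_2, bbaa, YYYYY#)
No transition applies at (q_2, bbaa, YYYYY#); input not fully consumed.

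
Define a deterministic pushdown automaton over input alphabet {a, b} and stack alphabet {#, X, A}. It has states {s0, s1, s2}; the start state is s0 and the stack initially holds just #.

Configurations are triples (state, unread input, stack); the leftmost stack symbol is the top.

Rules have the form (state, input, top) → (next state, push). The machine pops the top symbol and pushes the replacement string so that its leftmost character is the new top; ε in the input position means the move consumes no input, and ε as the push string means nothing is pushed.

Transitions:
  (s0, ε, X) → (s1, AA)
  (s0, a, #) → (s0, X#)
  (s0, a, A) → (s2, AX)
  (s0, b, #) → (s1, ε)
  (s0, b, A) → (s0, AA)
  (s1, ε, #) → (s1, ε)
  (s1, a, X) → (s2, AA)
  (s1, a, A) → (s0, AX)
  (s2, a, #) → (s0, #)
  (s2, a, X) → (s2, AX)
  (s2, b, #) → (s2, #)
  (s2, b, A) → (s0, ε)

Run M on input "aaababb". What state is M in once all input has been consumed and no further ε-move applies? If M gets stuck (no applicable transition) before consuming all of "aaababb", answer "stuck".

(s0, aaababb, #)
  read a, top #: go to s0, push X# → (s0, aababb, X#)
  ε-move, top X: go to s1, push AA → (s1, aababb, AA#)
  read a, top A: go to s0, push AX → (s0, ababb, AXA#)
  read a, top A: go to s2, push AX → (s2, babb, AXXA#)
  read b, top A: go to s0, push ε → (s0, abb, XXA#)
  ε-move, top X: go to s1, push AA → (s1, abb, AAXA#)
  read a, top A: go to s0, push AX → (s0, bb, AXAXA#)
  read b, top A: go to s0, push AA → (s0, b, AAXAXA#)
  read b, top A: go to s0, push AA → (s0, ε, AAAXAXA#)
All input consumed; M is in state s0.

s0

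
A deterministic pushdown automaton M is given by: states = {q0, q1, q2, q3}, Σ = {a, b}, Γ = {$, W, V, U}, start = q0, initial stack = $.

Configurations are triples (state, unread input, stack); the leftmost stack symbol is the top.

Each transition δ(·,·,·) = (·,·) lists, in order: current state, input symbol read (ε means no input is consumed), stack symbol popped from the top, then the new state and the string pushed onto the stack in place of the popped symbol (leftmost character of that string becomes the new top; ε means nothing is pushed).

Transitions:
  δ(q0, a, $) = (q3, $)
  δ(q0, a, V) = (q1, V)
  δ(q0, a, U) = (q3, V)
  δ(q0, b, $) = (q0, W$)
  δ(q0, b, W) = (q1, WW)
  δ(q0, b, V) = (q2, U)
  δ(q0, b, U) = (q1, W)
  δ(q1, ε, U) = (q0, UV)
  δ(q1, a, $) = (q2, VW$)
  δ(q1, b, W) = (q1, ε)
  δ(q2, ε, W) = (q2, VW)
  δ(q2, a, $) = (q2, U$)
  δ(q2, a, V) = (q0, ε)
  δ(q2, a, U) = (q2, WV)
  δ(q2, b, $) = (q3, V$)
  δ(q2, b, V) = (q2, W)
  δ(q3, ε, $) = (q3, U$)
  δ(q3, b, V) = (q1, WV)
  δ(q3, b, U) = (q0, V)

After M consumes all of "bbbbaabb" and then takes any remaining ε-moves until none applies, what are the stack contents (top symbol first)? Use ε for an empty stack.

(q0, bbbbaabb, $) ⊢ (q0, bbbaabb, W$) ⊢ (q1, bbaabb, WW$) ⊢ (q1, baabb, W$) ⊢ (q1, aabb, $) ⊢ (q2, abb, VW$) ⊢ (q0, bb, W$) ⊢ (q1, b, WW$) ⊢ (q1, ε, W$)
All input consumed in state q1 with stack W$.

W$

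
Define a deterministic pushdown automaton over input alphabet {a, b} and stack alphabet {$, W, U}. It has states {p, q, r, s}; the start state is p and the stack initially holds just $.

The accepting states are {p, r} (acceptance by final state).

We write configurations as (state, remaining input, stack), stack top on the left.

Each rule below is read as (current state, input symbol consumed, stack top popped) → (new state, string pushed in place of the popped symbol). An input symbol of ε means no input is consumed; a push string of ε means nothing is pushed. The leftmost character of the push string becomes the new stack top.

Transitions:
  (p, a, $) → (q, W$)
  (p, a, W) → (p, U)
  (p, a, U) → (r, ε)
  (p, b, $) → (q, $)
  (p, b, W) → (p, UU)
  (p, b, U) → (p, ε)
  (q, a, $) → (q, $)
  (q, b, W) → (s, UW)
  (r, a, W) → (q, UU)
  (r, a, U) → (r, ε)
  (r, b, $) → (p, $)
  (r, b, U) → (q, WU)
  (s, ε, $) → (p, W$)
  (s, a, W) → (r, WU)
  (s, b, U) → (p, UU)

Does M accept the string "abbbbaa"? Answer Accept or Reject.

Accept

(p, abbbbaa, $) ⊢ (q, bbbbaa, W$) ⊢ (s, bbbaa, UW$) ⊢ (p, bbaa, UUW$) ⊢ (p, baa, UW$) ⊢ (p, aa, W$) ⊢ (p, a, U$) ⊢ (r, ε, $)
All input consumed; state r ∈ F.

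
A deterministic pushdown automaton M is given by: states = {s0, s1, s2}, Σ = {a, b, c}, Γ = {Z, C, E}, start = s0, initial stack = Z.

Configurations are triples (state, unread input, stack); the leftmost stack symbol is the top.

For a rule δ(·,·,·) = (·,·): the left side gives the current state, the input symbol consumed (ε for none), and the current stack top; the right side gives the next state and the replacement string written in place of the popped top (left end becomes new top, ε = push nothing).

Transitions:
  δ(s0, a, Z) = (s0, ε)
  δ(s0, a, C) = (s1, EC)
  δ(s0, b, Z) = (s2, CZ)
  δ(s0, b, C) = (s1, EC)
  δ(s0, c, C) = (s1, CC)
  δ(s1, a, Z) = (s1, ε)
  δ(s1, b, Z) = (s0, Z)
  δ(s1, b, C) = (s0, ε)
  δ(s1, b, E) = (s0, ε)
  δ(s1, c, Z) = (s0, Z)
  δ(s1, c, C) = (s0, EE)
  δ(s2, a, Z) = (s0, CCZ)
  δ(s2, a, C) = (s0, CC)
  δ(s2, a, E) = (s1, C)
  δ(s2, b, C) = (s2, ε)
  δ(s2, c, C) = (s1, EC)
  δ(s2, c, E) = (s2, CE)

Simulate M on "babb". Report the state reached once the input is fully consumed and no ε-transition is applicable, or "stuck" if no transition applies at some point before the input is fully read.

s0

(s0, babb, Z) ⊢ (s2, abb, CZ) ⊢ (s0, bb, CCZ) ⊢ (s1, b, ECCZ) ⊢ (s0, ε, CCZ)
All input consumed; M is in state s0.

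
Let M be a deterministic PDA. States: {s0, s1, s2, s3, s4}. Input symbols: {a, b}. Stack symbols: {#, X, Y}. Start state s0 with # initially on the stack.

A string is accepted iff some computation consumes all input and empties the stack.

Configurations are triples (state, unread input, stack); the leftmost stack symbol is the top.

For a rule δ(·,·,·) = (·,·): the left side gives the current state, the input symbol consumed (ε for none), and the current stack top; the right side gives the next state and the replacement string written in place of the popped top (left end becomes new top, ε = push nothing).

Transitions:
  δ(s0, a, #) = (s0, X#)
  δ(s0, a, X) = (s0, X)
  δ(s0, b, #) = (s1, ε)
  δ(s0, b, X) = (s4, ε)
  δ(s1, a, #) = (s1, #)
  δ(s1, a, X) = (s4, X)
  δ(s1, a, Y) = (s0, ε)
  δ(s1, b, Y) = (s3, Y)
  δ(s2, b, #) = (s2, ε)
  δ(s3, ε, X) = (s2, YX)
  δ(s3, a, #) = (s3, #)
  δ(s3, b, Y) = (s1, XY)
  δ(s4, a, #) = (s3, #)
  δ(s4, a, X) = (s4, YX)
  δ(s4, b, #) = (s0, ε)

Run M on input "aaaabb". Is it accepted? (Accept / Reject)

(s0, aaaabb, #)
  read a, top #: go to s0, push X# → (s0, aaabb, X#)
  read a, top X: go to s0, push X → (s0, aabb, X#)
  read a, top X: go to s0, push X → (s0, abb, X#)
  read a, top X: go to s0, push X → (s0, bb, X#)
  read b, top X: go to s4, push ε → (s4, b, #)
  read b, top #: go to s0, push ε → (s0, ε, ε)
All input consumed and the stack is empty.

Accept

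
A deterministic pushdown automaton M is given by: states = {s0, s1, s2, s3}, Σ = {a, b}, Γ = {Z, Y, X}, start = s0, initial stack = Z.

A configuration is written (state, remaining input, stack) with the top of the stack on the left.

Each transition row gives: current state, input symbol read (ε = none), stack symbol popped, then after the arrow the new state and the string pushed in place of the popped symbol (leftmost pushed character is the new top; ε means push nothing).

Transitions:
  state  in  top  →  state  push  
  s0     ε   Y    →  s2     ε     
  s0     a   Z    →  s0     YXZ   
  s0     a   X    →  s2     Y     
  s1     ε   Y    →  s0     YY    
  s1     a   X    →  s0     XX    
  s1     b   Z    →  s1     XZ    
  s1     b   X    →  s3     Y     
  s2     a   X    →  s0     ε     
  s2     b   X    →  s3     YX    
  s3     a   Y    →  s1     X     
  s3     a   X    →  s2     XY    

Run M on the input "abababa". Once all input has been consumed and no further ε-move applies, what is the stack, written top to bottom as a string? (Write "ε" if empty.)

(s0, abababa, Z) ⊢ (s0, bababa, YXZ) ⊢ (s2, bababa, XZ) ⊢ (s3, ababa, YXZ) ⊢ (s1, baba, XXZ) ⊢ (s3, aba, YXZ) ⊢ (s1, ba, XXZ) ⊢ (s3, a, YXZ) ⊢ (s1, ε, XXZ)
All input consumed in state s1 with stack XXZ.

XXZ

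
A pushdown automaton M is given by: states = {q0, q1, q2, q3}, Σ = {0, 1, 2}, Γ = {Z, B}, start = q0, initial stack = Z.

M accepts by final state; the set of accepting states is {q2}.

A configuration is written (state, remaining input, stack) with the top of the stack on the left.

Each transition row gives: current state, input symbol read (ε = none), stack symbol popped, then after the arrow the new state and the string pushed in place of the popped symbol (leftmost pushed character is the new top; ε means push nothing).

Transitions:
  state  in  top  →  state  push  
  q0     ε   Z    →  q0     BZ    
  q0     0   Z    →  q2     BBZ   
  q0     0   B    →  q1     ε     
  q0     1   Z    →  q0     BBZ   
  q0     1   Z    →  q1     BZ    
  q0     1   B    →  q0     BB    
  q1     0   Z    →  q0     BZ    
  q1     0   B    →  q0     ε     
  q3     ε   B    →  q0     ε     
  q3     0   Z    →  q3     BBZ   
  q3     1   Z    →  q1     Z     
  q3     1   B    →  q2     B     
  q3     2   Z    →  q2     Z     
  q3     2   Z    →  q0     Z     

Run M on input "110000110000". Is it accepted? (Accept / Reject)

Reject

No computation consumes all input and reaches a final state.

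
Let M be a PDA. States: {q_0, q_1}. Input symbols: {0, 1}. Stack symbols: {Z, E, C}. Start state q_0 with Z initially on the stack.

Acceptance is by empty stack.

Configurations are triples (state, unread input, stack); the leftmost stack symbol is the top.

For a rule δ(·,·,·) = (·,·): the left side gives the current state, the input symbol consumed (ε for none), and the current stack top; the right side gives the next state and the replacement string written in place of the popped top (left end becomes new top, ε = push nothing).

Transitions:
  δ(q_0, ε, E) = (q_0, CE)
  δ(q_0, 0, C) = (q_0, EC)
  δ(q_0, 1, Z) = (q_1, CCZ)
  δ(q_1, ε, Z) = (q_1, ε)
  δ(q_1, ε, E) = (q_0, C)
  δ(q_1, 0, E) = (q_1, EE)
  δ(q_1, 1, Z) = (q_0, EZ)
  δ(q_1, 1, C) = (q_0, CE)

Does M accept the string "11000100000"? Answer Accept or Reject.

Reject

No computation consumes all input and empties the stack.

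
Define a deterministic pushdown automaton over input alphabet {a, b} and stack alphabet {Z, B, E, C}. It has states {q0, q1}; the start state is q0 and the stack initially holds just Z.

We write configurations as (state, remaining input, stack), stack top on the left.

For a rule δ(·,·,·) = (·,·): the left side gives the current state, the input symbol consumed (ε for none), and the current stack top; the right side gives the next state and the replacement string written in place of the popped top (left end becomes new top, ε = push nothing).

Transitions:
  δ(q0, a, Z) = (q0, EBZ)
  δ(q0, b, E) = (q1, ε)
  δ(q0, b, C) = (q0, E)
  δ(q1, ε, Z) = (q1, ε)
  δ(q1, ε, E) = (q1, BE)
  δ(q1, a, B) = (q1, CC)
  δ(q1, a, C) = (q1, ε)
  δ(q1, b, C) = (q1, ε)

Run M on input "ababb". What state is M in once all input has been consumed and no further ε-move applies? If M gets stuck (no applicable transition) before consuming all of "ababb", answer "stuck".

(q0, ababb, Z)
  read a, top Z: go to q0, push EBZ → (q0, babb, EBZ)
  read b, top E: go to q1, push ε → (q1, abb, BZ)
  read a, top B: go to q1, push CC → (q1, bb, CCZ)
  read b, top C: go to q1, push ε → (q1, b, CZ)
  read b, top C: go to q1, push ε → (q1, ε, Z)
  ε-move, top Z: go to q1, push ε → (q1, ε, ε)
All input consumed; M is in state q1.

q1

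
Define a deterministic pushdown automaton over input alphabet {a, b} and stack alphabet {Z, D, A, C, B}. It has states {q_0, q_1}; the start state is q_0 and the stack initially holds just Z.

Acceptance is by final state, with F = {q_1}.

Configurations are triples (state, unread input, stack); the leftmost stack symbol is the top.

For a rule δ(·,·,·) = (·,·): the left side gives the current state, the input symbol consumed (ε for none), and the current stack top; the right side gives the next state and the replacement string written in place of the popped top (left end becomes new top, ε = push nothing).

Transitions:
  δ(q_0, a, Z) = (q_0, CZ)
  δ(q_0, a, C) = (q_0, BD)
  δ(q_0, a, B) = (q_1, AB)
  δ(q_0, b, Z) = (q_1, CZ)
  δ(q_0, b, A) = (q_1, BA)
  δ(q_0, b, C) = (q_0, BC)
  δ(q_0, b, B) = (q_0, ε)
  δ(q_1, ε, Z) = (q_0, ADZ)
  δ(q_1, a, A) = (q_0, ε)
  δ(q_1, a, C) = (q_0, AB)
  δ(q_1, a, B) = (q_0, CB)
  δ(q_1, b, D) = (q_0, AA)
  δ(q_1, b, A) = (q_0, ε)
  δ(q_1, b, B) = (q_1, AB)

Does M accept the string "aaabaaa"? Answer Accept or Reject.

(q_0, aaabaaa, Z)
  read a, top Z: go to q_0, push CZ → (q_0, aabaaa, CZ)
  read a, top C: go to q_0, push BD → (q_0, abaaa, BDZ)
  read a, top B: go to q_1, push AB → (q_1, baaa, ABDZ)
  read b, top A: go to q_0, push ε → (q_0, aaa, BDZ)
  read a, top B: go to q_1, push AB → (q_1, aa, ABDZ)
  read a, top A: go to q_0, push ε → (q_0, a, BDZ)
  read a, top B: go to q_1, push AB → (q_1, ε, ABDZ)
All input consumed; state q_1 ∈ F.

Accept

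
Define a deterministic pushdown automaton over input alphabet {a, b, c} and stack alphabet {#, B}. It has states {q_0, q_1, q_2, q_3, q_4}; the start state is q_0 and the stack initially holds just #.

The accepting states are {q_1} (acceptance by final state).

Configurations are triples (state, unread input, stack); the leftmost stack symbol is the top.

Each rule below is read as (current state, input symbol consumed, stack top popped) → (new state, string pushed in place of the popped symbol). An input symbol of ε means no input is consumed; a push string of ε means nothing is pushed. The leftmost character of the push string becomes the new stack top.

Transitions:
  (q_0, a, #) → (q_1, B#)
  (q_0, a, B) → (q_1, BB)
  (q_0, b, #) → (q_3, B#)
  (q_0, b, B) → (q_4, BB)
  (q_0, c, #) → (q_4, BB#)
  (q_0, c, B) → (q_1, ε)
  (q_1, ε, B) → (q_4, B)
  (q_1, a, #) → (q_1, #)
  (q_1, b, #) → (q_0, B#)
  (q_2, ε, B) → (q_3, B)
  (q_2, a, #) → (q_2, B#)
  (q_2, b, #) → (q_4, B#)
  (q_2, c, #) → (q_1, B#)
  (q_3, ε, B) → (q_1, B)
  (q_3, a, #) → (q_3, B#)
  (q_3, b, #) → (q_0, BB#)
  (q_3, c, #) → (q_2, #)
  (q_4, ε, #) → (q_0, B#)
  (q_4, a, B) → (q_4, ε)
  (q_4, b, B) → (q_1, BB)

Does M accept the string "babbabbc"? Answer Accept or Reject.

(q_0, babbabbc, #)
  read b, top #: go to q_3, push B# → (q_3, abbabbc, B#)
  ε-move, top B: go to q_1, push B → (q_1, abbabbc, B#)
  ε-move, top B: go to q_4, push B → (q_4, abbabbc, B#)
  read a, top B: go to q_4, push ε → (q_4, bbabbc, #)
  ε-move, top #: go to q_0, push B# → (q_0, bbabbc, B#)
  read b, top B: go to q_4, push BB → (q_4, babbc, BB#)
  read b, top B: go to q_1, push BB → (q_1, abbc, BBB#)
  ε-move, top B: go to q_4, push B → (q_4, abbc, BBB#)
  read a, top B: go to q_4, push ε → (q_4, bbc, BB#)
  read b, top B: go to q_1, push BB → (q_1, bc, BBB#)
  ε-move, top B: go to q_4, push B → (q_4, bc, BBB#)
  read b, top B: go to q_1, push BB → (q_1, c, BBBB#)
  ε-move, top B: go to q_4, push B → (q_4, c, BBBB#)
No transition applies at (q_4, c, BBBB#); input not fully consumed.

Reject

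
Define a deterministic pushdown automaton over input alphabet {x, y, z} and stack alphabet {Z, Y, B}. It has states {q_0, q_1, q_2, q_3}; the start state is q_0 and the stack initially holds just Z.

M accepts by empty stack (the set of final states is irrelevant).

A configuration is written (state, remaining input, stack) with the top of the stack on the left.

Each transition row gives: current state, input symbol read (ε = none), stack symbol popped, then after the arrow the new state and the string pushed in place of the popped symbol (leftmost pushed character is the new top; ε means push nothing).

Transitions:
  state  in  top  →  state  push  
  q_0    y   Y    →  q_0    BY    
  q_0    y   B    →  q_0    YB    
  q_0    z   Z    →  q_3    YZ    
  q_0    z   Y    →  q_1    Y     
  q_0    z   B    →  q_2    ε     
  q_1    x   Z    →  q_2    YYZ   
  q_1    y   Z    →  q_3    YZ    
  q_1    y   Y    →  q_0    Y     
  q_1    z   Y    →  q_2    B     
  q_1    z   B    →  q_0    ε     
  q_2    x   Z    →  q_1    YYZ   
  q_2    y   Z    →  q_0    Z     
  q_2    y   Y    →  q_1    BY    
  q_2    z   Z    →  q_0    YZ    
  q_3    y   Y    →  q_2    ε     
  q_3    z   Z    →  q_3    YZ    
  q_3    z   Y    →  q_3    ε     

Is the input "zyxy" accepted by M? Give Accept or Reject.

(q_0, zyxy, Z) ⊢ (q_3, yxy, YZ) ⊢ (q_2, xy, Z) ⊢ (q_1, y, YYZ) ⊢ (q_0, ε, YYZ)
All input consumed; stack is YYZ, not empty, and no further ε-move applies.

Reject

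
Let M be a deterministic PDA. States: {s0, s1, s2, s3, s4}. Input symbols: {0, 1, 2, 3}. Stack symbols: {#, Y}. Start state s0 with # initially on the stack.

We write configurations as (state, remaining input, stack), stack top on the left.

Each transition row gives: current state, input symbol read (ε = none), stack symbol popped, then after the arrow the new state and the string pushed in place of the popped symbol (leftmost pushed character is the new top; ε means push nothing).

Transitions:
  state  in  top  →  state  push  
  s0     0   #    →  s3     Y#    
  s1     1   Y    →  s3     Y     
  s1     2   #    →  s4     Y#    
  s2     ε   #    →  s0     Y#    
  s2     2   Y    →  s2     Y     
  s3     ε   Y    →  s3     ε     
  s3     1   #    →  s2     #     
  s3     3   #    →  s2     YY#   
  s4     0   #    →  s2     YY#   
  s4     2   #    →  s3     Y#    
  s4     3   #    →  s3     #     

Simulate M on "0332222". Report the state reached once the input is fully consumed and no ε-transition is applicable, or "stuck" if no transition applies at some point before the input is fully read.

stuck

(s0, 0332222, #) ⊢ (s3, 332222, Y#) ⊢ (s3, 332222, #) ⊢ (s2, 32222, YY#)
No transition for (s2, 3, top Y); M blocks with input 32222 remaining.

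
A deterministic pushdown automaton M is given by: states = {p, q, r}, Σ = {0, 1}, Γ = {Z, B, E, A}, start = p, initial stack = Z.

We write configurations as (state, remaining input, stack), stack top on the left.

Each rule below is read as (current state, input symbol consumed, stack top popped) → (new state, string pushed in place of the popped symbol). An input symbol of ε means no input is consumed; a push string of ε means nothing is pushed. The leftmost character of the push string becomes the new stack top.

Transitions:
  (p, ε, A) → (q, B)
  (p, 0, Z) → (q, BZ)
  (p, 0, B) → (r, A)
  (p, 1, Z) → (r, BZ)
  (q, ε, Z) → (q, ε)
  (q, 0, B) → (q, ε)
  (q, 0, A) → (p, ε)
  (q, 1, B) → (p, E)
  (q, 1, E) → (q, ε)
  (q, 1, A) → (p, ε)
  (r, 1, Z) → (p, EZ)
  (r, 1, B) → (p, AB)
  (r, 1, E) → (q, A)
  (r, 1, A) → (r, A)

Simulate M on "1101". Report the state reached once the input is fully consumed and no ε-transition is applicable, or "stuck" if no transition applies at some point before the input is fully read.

(p, 1101, Z)
  read 1, top Z: go to r, push BZ → (r, 101, BZ)
  read 1, top B: go to p, push AB → (p, 01, ABZ)
  ε-move, top A: go to q, push B → (q, 01, BBZ)
  read 0, top B: go to q, push ε → (q, 1, BZ)
  read 1, top B: go to p, push E → (p, ε, EZ)
All input consumed; M is in state p.

p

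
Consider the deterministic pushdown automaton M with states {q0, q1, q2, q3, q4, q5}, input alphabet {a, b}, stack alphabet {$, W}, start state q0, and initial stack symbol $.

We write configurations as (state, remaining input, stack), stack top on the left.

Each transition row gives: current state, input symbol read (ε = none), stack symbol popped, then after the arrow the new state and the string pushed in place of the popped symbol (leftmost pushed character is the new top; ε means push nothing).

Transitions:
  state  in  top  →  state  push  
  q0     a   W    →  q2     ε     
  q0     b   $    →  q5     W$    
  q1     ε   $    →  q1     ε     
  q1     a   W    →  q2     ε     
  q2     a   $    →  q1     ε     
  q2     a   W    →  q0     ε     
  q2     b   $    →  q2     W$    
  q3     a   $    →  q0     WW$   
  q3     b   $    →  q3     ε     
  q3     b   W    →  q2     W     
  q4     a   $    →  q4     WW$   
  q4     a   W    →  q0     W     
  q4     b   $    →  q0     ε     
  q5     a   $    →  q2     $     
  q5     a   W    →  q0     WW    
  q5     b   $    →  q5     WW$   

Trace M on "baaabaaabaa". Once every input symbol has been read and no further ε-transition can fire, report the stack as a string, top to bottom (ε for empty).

(q0, baaabaaabaa, $)
  read b, top $: go to q5, push W$ → (q5, aaabaaabaa, W$)
  read a, top W: go to q0, push WW → (q0, aabaaabaa, WW$)
  read a, top W: go to q2, push ε → (q2, abaaabaa, W$)
  read a, top W: go to q0, push ε → (q0, baaabaa, $)
  read b, top $: go to q5, push W$ → (q5, aaabaa, W$)
  read a, top W: go to q0, push WW → (q0, aabaa, WW$)
  read a, top W: go to q2, push ε → (q2, abaa, W$)
  read a, top W: go to q0, push ε → (q0, baa, $)
  read b, top $: go to q5, push W$ → (q5, aa, W$)
  read a, top W: go to q0, push WW → (q0, a, WW$)
  read a, top W: go to q2, push ε → (q2, ε, W$)
All input consumed in state q2 with stack W$.

W$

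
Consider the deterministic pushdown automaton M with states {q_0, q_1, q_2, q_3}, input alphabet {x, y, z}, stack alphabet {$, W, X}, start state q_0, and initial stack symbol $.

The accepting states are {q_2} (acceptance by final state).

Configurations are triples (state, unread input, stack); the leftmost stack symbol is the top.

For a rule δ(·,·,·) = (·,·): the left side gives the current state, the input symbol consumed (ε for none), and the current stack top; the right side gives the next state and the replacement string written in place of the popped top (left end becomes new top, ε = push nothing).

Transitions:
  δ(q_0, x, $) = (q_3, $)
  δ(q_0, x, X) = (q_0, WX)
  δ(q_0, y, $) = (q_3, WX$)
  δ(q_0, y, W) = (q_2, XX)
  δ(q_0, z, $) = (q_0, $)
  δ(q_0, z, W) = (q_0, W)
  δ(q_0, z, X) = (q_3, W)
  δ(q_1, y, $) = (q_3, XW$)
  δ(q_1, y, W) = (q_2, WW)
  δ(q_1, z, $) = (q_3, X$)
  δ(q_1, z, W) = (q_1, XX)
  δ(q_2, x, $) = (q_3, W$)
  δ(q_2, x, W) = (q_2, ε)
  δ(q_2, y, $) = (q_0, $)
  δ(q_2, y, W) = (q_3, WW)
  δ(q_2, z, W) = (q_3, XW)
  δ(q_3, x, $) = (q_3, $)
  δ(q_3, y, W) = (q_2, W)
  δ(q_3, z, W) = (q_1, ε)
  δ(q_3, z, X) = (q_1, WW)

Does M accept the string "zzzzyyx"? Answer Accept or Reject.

(q_0, zzzzyyx, $)
  read z, top $: go to q_0, push $ → (q_0, zzzyyx, $)
  read z, top $: go to q_0, push $ → (q_0, zzyyx, $)
  read z, top $: go to q_0, push $ → (q_0, zyyx, $)
  read z, top $: go to q_0, push $ → (q_0, yyx, $)
  read y, top $: go to q_3, push WX$ → (q_3, yx, WX$)
  read y, top W: go to q_2, push W → (q_2, x, WX$)
  read x, top W: go to q_2, push ε → (q_2, ε, X$)
All input consumed; state q_2 ∈ F.

Accept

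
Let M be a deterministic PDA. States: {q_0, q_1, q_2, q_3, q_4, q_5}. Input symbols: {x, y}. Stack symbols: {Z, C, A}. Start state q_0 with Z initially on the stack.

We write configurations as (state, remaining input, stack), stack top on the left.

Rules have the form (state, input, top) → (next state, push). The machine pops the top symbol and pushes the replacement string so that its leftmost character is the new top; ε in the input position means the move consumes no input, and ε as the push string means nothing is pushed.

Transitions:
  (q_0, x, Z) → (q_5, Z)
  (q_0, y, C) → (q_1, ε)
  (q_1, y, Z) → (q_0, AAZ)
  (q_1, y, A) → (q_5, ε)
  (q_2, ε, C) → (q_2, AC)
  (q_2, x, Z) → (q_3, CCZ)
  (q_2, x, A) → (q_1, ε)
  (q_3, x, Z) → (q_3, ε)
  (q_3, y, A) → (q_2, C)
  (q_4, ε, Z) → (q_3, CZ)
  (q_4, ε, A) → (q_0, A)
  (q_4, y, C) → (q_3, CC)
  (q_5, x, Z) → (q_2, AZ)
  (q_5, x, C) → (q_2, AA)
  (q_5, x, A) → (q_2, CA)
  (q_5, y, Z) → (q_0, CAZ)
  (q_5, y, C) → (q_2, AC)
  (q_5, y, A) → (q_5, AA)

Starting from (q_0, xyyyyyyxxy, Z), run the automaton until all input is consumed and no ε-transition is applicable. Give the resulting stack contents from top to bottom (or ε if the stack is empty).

AAZ

(q_0, xyyyyyyxxy, Z)
  read x, top Z: go to q_5, push Z → (q_5, yyyyyyxxy, Z)
  read y, top Z: go to q_0, push CAZ → (q_0, yyyyyxxy, CAZ)
  read y, top C: go to q_1, push ε → (q_1, yyyyxxy, AZ)
  read y, top A: go to q_5, push ε → (q_5, yyyxxy, Z)
  read y, top Z: go to q_0, push CAZ → (q_0, yyxxy, CAZ)
  read y, top C: go to q_1, push ε → (q_1, yxxy, AZ)
  read y, top A: go to q_5, push ε → (q_5, xxy, Z)
  read x, top Z: go to q_2, push AZ → (q_2, xy, AZ)
  read x, top A: go to q_1, push ε → (q_1, y, Z)
  read y, top Z: go to q_0, push AAZ → (q_0, ε, AAZ)
All input consumed in state q_0 with stack AAZ.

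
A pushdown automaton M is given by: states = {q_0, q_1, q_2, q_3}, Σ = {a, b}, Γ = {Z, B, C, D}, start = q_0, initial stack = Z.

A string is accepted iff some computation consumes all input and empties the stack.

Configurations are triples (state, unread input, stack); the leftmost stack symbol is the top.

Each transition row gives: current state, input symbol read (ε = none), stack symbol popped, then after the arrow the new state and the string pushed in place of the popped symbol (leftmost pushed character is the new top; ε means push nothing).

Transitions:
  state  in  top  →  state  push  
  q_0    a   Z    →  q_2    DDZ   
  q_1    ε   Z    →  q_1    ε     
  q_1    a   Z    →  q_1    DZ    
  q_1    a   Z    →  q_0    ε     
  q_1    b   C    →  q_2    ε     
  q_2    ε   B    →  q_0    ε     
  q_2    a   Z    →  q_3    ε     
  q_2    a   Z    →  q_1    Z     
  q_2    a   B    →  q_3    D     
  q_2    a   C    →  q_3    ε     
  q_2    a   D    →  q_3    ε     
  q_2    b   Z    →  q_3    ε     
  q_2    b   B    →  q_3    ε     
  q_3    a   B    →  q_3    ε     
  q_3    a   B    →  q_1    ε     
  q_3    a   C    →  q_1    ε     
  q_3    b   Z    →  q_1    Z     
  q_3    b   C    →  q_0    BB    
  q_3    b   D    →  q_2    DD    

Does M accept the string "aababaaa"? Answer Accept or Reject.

Reject

No computation consumes all input and empties the stack.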